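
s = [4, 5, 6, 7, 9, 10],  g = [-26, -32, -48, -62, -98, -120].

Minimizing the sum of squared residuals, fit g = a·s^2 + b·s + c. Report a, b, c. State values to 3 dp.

a = -1.217, b = 1.155, c = -9.971

MᵀM·[a, b, c]ᵀ = Mᵀg reads: 21139·a + 2477·b + 307·c = -25920;  2477·a + 307·b + 41·c = -3068;  307·a + 41·b + 6·c = -386.
Solving the 3×3 system (Gaussian elimination) gives a = -73/60, b = 97/84, c = -349/35.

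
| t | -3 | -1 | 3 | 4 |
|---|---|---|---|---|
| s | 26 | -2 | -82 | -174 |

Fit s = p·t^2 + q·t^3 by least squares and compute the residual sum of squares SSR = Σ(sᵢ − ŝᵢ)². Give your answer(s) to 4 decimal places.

Forming AᵀA = [[419, 1023]; [1023, 5555]] and Aᵀs = [-3290, -14050]ᵀ gives AᵀA·[p, q]ᵀ = Aᵀs.
Determinant 419·5555 − 1023² = 1281016.
p = ((-3290)·5555 − 1023·(-14050))/1281016 = -44350/14557; q = (419·(-14050) − 1023·(-3290))/1281016 = -315160/160127.
Residuals: 44632/160127, -147564/160127, -230444/160127, 113742/160127; SSR = 560860/160127.

SSR = 3.5026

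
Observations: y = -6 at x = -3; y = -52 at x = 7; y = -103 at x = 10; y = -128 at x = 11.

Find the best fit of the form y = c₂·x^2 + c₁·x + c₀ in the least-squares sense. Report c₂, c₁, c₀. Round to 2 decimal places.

c₂ = -1.02, c₁ = -0.45, c₀ = 1.79

Forming MᵀM = [[27123, 2647, 279]; [2647, 279, 25]; [279, 25, 4]] and Mᵀy = [-28390, -2784, -289]ᵀ gives MᵀM·[c₂, c₁, c₀]ᵀ = Mᵀy.
Row-reducing yields c₂ = -63678/62371, c₁ = -28237/62371, c₀ = 111717/62371.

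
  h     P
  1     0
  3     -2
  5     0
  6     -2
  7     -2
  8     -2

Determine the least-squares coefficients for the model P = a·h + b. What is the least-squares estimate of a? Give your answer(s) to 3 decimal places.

Compute the Gram sums: Σh·h = 184, Σh = 30, Σ1 = 6.
For AᵀP: Σh·P = -48, ΣP = -8.
AᵀA·[a, b]ᵀ = AᵀP becomes [[184, 30]; [30, 6]]·[a, b]ᵀ = [-48, -8]ᵀ.
det = 184·6 − 30² = 204.
a = ((-48)·6 − 30·(-8))/204 = -4/17; b = (184·(-8) − 30·(-48))/204 = -8/51.

a = -0.235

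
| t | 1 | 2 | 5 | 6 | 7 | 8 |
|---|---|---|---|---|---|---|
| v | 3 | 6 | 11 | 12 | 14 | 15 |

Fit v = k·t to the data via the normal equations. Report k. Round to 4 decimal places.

k = 2.0112

Entries of AᵀA: Σt·t = 179.
Moment sums: Σt·v = 360.
Normal equations: [[179]]·[k]ᵀ = [360]ᵀ.
k = 360/179 = 2.01117.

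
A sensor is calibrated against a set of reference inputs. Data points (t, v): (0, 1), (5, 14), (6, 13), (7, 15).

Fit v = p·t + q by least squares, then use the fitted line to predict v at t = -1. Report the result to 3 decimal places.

The normal equations are: 110·p + 18·q = 253;  18·p + 4·q = 43.
det = 110·4 − 18² = 116.
p = (253·4 − 18·43)/116 = 119/58; q = (110·43 − 18·253)/116 = 44/29.
At t = -1: v̂ = (119/58)·(-1) + (44/29)·(1) = -31/58.

v̂ = -0.534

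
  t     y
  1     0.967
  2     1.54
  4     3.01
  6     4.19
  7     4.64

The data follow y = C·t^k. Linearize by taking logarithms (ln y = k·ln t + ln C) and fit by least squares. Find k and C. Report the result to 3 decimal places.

k = 0.829, C = 0.931

Linearized form: ln y = k·ln t + ln C. From the 5 transformed points,
Σln t = 5.8171, Σ(ln t)² = 9.3992, Σln y = 4.4676, Σln t·ln y = 7.3804.
Equations: 9.3992·k + 5.8171·ln C = 7.3804;  5.8171·k + 5·ln C = 4.4676.
Slope k = (n·Σln t·ln y − Σln t·Σln y)/(n·Σ(ln t)² − (Σln t)²) = (5·7.3804 − 5.8171·4.4676)/13.1574 = 0.82945; ln C = (Σln y − k·Σln t)/n = -0.07149, so C = exp(-0.07149) = 0.93101.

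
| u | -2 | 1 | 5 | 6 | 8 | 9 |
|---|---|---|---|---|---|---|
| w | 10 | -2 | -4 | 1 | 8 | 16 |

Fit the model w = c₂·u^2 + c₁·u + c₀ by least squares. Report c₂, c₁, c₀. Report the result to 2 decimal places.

Forming MᵀM = [[12595, 1575, 211]; [1575, 211, 27]; [211, 27, 6]] and Mᵀw = [1782, 172, 29]ᵀ gives MᵀM·[c₂, c₁, c₀]ᵀ = Mᵀw.
Solving the 3×3 system (Gaussian elimination) gives c₂ = 126767/215692, c₁ = -785939/215692, c₀ = 30316/53923.

c₂ = 0.59, c₁ = -3.64, c₀ = 0.56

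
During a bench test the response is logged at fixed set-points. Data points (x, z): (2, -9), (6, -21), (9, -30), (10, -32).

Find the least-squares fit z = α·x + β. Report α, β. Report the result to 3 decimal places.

With design matrix M, MᵀM = [[221, 27]; [27, 4]] and Mᵀz = [-734, -92]ᵀ.
det = 221·4 − 27² = 155.
α = ((-734)·4 − 27·(-92))/155 = -452/155; β = (221·(-92) − 27·(-734))/155 = -514/155.

α = -2.916, β = -3.316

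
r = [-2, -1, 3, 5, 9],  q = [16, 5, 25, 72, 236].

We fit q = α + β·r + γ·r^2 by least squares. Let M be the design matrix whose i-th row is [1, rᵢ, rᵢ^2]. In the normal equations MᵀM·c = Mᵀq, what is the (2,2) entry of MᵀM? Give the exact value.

Row 2 ↔ basis r, column 2 ↔ basis r, so (MᵀM)_{2,2} = Σᵢ (r)·(r) = (-2)·(-2) + (-1)·(-1) + (3)·(3) + (5)·(5) + (9)·(9) = 120.

120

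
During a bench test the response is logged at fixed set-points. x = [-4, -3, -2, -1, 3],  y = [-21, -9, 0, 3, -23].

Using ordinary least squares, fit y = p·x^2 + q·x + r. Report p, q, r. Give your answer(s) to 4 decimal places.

Normal-equation sums: Σx^2·x^2 = 435, Σx^2·x = -73, Σx^2 = 39, Σx·x = 39, Σx = -7, Σ1 = 5.
Moment sums: Σx^2·y = -621, Σx·y = 39, Σy = -50.
Normal equations: [[435, -73, 39]; [-73, 39, -7]; [39, -7, 5]]·[p, q, r]ᵀ = [-621, 39, -50]ᵀ.
Solving the 3×3 system (Gaussian elimination) gives p = -18289/8702, q = -20763/8702, r = 13283/4351.

p = -2.1017, q = -2.3860, r = 3.0529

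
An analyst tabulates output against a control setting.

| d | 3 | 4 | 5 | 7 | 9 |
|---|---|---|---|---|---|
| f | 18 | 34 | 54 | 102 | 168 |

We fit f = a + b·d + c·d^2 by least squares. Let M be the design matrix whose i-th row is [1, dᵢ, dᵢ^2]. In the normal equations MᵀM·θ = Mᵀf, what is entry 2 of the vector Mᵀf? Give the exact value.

Entry 2 ↔ basis d, so (Mᵀf)_{2} = Σᵢ (d)·fᵢ = (3)·(18) + (4)·(34) + (5)·(54) + (7)·(102) + (9)·(168) = 2686.

2686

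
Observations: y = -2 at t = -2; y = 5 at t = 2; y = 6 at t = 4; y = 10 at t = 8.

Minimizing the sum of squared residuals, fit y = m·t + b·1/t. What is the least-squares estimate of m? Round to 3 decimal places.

Compute the Gram sums: Σt·t = 88, Σt·1/t = 4, Σ1/t·1/t = 37/64.
Moment sums: Σt·y = 118, Σ1/t·y = 25/4.
Normal equations: [[88, 4]; [4, 37/64]]·[m, b]ᵀ = [118, 25/4]ᵀ.
Δ = 88·(37/64) − 4² = 279/8.
m = (118·(37/64) − 4·(25/4))/(279/8) = 461/372; b = (88·(25/4) − 4·118)/(279/8) = 208/93.

m = 1.239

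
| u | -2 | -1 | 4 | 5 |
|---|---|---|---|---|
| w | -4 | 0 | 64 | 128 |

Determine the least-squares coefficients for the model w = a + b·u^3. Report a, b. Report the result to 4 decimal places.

Forming AᵀA = [[4, 180]; [180, 19786]] and Aᵀw = [188, 20128]ᵀ gives AᵀA·[a, b]ᵀ = Aᵀw.
det = 4·19786 − 180² = 46744.
a = (188·19786 − 180·20128)/46744 = 12091/5843; b = (4·20128 − 180·188)/46744 = 5834/5843.

a = 2.0693, b = 0.9985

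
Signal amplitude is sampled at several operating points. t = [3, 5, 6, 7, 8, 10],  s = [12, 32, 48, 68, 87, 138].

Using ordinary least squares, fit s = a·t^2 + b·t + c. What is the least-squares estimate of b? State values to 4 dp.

Entries of MᵀM: Σt^2·t^2 = 18499, Σt^2·t = 2223, Σt^2 = 283, Σt·t = 283, Σt = 39, Σ1 = 6.
And Σt^2·s = 25336, Σt·s = 3036, Σs = 385.
MᵀM·[a, b, c]ᵀ = Mᵀs becomes [[18499, 2223, 283]; [2223, 283, 39]; [283, 39, 6]]·[a, b, c]ᵀ = [25336, 3036, 385]ᵀ.
Solving the 3×3 system (Gaussian elimination) gives a = 181/124, b = -6519/7316, c = 2031/1829.

b = -0.8911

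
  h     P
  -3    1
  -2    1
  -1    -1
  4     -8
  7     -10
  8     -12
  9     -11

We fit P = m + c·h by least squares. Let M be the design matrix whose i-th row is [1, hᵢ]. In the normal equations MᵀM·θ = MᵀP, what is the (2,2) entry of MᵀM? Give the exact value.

Row 2 ↔ basis h, column 2 ↔ basis h, so (MᵀM)_{2,2} = Σᵢ (h)·(h) = (-3)·(-3) + (-2)·(-2) + (-1)·(-1) + (4)·(4) + (7)·(7) + (8)·(8) + (9)·(9) = 224.

224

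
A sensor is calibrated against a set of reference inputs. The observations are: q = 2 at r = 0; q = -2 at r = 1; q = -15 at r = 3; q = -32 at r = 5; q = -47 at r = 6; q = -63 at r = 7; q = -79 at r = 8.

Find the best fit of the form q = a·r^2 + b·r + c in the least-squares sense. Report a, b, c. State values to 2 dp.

The normal equations are: 8500·a + 1224·b + 184·c = -10772;  1224·a + 184·b + 30·c = -1562;  184·a + 30·b + 7·c = -236.
Inverting the 3×3 Gram matrix, [a, b, c]ᵀ = [-1968/1963, -8077/3926, 2857/1963]ᵀ.

a = -1.00, b = -2.06, c = 1.46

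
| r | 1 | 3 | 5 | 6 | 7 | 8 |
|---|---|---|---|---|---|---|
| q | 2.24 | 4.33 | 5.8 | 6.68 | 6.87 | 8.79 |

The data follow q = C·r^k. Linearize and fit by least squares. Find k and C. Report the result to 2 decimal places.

k = 0.62, C = 2.21

Linearized form: ln q = k·ln r + ln C. From the 6 transformed points,
Σln r = 8.5252, Σ(ln r)² = 15.1183, Σln q = 10.0298, Σln r·ln q = 16.1120.
Equations: 15.1183·k + 8.5252·ln C = 16.1120;  8.5252·k + 6·ln C = 10.0298.
Solving (det = 18.0313): k = 0.61928, ln C = 0.79173, so C = exp(0.79173) = 2.20720.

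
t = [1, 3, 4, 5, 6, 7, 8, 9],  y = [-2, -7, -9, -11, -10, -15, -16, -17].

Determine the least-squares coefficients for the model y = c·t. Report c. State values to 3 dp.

c = -1.993

Sums needed: Σt·t = 281.
For Aᵀy: Σt·y = -560.
So AᵀA·[c]ᵀ = Aᵀy: [[281]]·[c]ᵀ = [-560]ᵀ.
Hence c = -560 / 281 ≈ -1.99288.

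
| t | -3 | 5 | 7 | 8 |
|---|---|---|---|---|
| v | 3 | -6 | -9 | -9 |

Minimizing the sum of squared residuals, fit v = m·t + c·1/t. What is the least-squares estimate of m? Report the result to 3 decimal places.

Compute the Gram sums: Σt·t = 147, Σt·1/t = 4, Σ1/t·1/t = 132049/705600.
Moment sums: Σt·v = -174, Σ1/t·v = -1291/280.
Eliminating c: (132049/705600)·(row 1) − 4·(row 2) gives (55249/4800)·m = (132049/705600)·(-174) − 4·(-1291/280) = -1660541/117600, so m = -3321082/2707201.
Then c = ((-1291/280) − 4·(-3321082/2707201))/(132049/705600) = 87480/55249.

m = -1.227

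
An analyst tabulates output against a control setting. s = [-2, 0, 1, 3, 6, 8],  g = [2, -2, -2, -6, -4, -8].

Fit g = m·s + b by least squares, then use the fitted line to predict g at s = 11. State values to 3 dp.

ĝ = -10.187

Normal-equation sums: Σs·s = 114, Σs = 16, Σ1 = 6.
And Σs·g = -112, Σg = -20.
So XᵀX·[m, b]ᵀ = Xᵀg: [[114, 16]; [16, 6]]·[m, b]ᵀ = [-112, -20]ᵀ.
Δ = 114·6 − 16² = 428.
m = ((-112)·6 − 16·(-20))/428 = -88/107; b = (114·(-20) − 16·(-112))/428 = -122/107.
At s = 11: ĝ = (-88/107)·(11) + (-122/107)·(1) = -1090/107.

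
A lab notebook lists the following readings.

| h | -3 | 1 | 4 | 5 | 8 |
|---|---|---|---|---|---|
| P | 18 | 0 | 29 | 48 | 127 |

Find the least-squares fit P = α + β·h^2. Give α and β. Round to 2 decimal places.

Entries of MᵀM: Σ1 = 5, Σh^2 = 115, Σh^2·h^2 = 5059.
For MᵀP: ΣP = 222, Σh^2·P = 9954.
Eliminating β: 5059·(row 1) − 115·(row 2) gives 12070·α = 5059·222 − 115·9954 = -21612, so α = -10806/6035.
Then β = (9954 − 115·(-10806/6035))/5059 = 2424/1207.

α = -1.79, β = 2.01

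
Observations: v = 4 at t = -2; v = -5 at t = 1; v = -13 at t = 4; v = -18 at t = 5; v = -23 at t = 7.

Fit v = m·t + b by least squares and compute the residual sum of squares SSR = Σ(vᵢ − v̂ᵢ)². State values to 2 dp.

Forming AᵀA = [[95, 15]; [15, 5]] and Aᵀv = [-316, -55]ᵀ gives AᵀA·[m, b]ᵀ = Aᵀv.
Eliminating b: 5·(row 1) − 15·(row 2) gives 250·m = 5·(-316) − 15·(-55) = -755, so m = -151/50.
Then b = ((-55) − 15·(-151/50))/5 = -97/50.
Residuals: -1/10, -1/25, 51/50, -24/25, 2/25; SSR = 99/50.

SSR = 1.98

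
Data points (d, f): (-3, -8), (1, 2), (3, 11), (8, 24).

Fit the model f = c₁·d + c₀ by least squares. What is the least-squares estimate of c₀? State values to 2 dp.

The normal equations are: 83·c₁ + 9·c₀ = 251;  9·c₁ + 4·c₀ = 29.
(Σd·d = 83, Σd = 9, Σ1 = 4, Σd·f = 251, Σf = 29.)
Eliminating c₀: 4·(row 1) − 9·(row 2) gives 251·c₁ = 4·251 − 9·29 = 743, so c₁ = 743/251.
Then c₀ = (29 − 9·(743/251))/4 = 148/251.

c₀ = 0.59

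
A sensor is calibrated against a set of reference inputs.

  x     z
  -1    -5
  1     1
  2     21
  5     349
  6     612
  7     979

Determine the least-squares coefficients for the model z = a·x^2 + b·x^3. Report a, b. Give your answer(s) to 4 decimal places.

With design matrix A, AᵀA = [[4340, 27740]; [27740, 179996]] and Aᵀz = [78808, 511788]ᵀ.
Δ = 4340·179996 − 27740² = 11675040.
a = (78808·179996 − 27740·511788)/11675040 = -742147/729690; b = (4340·511788 − 27740·78808)/11675040 = 437825/145938.

a = -1.0171, b = 3.0001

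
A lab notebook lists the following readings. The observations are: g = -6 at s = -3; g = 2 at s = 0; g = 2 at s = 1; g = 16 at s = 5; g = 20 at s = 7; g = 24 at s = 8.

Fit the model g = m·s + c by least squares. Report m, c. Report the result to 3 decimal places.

With design matrix X, XᵀX = [[148, 18]; [18, 6]] and Xᵀg = [432, 58]ᵀ.
Determinant 148·6 − 18² = 564.
m = (432·6 − 18·58)/564 = 129/47; c = (148·58 − 18·432)/564 = 202/141.

m = 2.745, c = 1.433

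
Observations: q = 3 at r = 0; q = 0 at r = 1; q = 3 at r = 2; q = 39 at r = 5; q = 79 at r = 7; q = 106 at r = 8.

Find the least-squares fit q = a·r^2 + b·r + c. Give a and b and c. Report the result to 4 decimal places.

Sums needed: Σr^2·r^2 = 7139, Σr^2·r = 989, Σr^2 = 143, Σr·r = 143, Σr = 23, Σ1 = 6.
Right-hand side: Σr^2·q = 11642, Σr·q = 1602, Σq = 230.
So XᵀX·[a, b, c]ᵀ = Xᵀq: [[7139, 989, 143]; [989, 143, 23]; [143, 23, 6]]·[a, b, c]ᵀ = [11642, 1602, 230]ᵀ.
Row-reducing yields a = 30367/15360, b = -8471/3072, c = 4569/2560.

a = 1.9770, b = -2.7575, c = 1.7848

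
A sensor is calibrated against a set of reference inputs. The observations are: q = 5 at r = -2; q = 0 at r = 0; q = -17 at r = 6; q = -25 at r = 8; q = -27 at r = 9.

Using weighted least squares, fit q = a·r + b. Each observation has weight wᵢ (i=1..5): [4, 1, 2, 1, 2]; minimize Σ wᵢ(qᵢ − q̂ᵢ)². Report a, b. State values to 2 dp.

a = -2.91, b = -0.58

Forming AᵀWA = [[314, 30]; [30, 10]] and AᵀWq = [-930, -93]ᵀ gives AᵀWA·[a, b]ᵀ = AᵀWq.
Δ = 314·10 − 30² = 2240.
a = ((-930)·10 − 30·(-93))/2240 = -93/32; b = (314·(-93) − 30·(-930))/2240 = -93/160.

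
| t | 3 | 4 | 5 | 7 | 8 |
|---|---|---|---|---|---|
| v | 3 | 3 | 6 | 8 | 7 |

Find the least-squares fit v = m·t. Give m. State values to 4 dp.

From the data, Σt·t = 163.
Right-hand side: Σt·v = 163.
So MᵀM·[m]ᵀ = Mᵀv: [[163]]·[m]ᵀ = [163]ᵀ.
m = 163/163 = 1.

m = 1.0000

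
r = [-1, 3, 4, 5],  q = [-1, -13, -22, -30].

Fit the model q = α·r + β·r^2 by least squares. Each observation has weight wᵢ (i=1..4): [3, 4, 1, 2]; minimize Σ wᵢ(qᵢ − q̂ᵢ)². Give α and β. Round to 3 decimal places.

α = -1.084, β = -1.020

Forming MᵀWM = [[105, 419]; [419, 1833]] and MᵀWq = [-541, -2323]ᵀ gives MᵀWM·[α, β]ᵀ = MᵀWq.
Eliminating β: 1833·(row 1) − 419·(row 2) gives 16904·α = 1833·(-541) − 419·(-2323) = -18316, so α = -4579/4226.
Then β = ((-2323) − 419·(-4579/4226))/1833 = -4309/4226.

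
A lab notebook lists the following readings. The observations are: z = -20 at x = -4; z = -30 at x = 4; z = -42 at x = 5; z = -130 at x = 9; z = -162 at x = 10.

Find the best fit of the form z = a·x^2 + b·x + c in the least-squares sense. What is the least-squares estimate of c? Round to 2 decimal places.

With design matrix A, AᵀA = [[17698, 1854, 238]; [1854, 238, 24]; [238, 24, 5]] and Aᵀz = [-28580, -3040, -384]ᵀ.
Solving the 3×3 system (Gaussian elimination) gives a = -258371/172352, b = -182525/172352, c = -31027/86176.

c = -0.36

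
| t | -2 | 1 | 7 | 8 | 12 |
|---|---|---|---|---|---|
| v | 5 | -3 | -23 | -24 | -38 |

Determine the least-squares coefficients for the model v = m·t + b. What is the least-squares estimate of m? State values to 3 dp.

m = -3.079

Setting ∂/∂m … = 0 gives: 262·m + 26·b = -822;  26·m + 5·b = -83.
(Σt·t = 262, Σt = 26, Σ1 = 5, Σt·v = -822, Σv = -83.)
Eliminating b: 5·(row 1) − 26·(row 2) gives 634·m = 5·(-822) − 26·(-83) = -1952, so m = -976/317.
Then b = ((-83) − 26·(-976/317))/5 = -187/317.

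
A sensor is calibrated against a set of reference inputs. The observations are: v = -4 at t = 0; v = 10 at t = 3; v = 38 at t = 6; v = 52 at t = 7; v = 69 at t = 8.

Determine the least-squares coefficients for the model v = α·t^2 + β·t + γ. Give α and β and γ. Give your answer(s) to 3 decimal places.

α = 0.948, β = 1.400, γ = -3.690

AᵀA·[α, β, γ]ᵀ = Aᵀv reads: 7874·α + 1098·β + 158·γ = 8422;  1098·α + 158·β + 24·γ = 1174;  158·α + 24·β + 5·γ = 165.
Row-reducing yields α = 9469/9984, β = 4659/3328, γ = -18419/4992.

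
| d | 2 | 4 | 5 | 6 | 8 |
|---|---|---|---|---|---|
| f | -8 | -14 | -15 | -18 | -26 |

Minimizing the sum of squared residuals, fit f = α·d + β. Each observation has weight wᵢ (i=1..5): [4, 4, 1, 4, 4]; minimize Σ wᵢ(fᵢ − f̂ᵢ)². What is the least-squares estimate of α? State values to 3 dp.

Setting ∂/∂α … = 0 gives: 505·α + 85·β = -1627;  85·α + 17·β = -279.
Eliminating β: 17·(row 1) − 85·(row 2) gives 1360·α = 17·(-1627) − 85·(-279) = -3944, so α = -29/10.
Then β = ((-279) − 85·(-29/10))/17 = -65/34.

α = -2.900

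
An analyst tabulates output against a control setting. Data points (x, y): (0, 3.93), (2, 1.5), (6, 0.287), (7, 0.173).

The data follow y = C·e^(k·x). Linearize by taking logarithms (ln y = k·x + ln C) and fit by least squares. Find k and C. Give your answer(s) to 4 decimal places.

k = -0.4382, C = 3.8048

Let Y = ln y. Fitting Y = k·x + ln C by least squares:
Σx = 15.0000, Σ(x)² = 89.0000, Σln y = -1.2286, Σx·ln y = -18.9600.
Normal system: [[89.0000, 15.0000]; [15.0000, 4]]·[k, ln C]ᵀ = [-18.9600, -1.2286]ᵀ.
Slope k = (n·Σx·ln y − Σx·Σln y)/(n·Σ(x)² − (Σx)²) = (4·-18.9600 − 15.0000·-1.2286)/131.0000 = -0.43825; ln C = (Σln y − k·Σx)/n = 1.33627, so C = exp(1.33627) = 3.80482.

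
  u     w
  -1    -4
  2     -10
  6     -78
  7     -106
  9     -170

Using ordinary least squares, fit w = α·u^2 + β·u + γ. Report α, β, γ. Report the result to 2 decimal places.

Sums needed: Σu^2·u^2 = 10275, Σu^2·u = 1295, Σu^2 = 171, Σu·u = 171, Σu = 23, Σ1 = 5.
And Σu^2·w = -21816, Σu·w = -2756, Σw = -368.
Inverting the 3×3 Gram matrix, [α, β, γ]ᵀ = [-38307/18848, -279/608, -2333/1178]ᵀ.

α = -2.03, β = -0.46, γ = -1.98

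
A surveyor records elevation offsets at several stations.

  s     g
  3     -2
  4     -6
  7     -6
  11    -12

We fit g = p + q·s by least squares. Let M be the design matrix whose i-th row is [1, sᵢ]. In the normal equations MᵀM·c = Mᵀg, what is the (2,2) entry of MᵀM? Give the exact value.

Row 2 ↔ basis s, column 2 ↔ basis s, so (MᵀM)_{2,2} = Σᵢ (s)·(s) = (3)·(3) + (4)·(4) + (7)·(7) + (11)·(11) = 195.

195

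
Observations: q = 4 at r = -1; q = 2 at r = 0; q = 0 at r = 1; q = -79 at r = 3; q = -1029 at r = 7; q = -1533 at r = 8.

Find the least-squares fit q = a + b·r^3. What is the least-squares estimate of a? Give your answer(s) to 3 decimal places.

From the data, Σ1 = 6, Σr^3 = 882, Σr^3·r^3 = 380524.
For Xᵀq: Σq = -2635, Σr^3·q = -1139980.
So XᵀX·[a, b]ᵀ = Xᵀq: [[6, 882]; [882, 380524]]·[a, b]ᵀ = [-2635, -1139980]ᵀ.
Eliminating b: 380524·(row 1) − 882·(row 2) gives 1505220·a = 380524·(-2635) − 882·(-1139980) = 2781620, so a = 139081/75261.
Then b = ((-1139980) − 882·(139081/75261))/380524 = -150527/50174.

a = 1.848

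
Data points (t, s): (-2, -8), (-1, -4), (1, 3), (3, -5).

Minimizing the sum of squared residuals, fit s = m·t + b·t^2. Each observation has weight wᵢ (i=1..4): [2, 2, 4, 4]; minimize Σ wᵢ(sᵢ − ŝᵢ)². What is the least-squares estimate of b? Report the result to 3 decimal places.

b = -1.214

The normal system MᵀWM·[m, b]ᵀ = MᵀWs is [[50, 94]; [94, 362]]·[m, b]ᵀ = [-8, -240]ᵀ.
det = 50·362 − 94² = 9264.
m = ((-8)·362 − 94·(-240))/9264 = 1229/579; b = (50·(-240) − 94·(-8))/9264 = -703/579.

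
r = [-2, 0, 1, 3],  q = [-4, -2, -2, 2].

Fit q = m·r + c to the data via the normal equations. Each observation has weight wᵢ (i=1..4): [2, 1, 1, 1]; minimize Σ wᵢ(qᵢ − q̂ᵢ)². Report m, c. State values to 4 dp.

m = 1.1111, c = -2.0000

From the data, Σwᵢ·r·r = 18, Σwᵢ·r = 0, Σwᵢ·1 = 5.
For XᵀWq: Σwᵢ·r·q = 20, Σwᵢ·q = -10.
Normal equations: [[18, 0]; [0, 5]]·[m, c]ᵀ = [20, -10]ᵀ.
Determinant 18·5 − 0² = 90.
m = (20·5 − 0·(-10))/90 = 10/9; c = (18·(-10) − 0·20)/90 = -2.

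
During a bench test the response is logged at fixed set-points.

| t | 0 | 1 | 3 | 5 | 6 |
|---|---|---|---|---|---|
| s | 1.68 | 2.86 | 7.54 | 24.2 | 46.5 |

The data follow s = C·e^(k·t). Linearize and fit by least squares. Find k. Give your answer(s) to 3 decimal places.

k = 0.547

Taking logs, ln s = k·t + ln C, so regress ln s on t.
Σt = 15.0000, Σ(t)² = 71.0000, Σln s = 10.6156, Σt·ln s = 46.0800.
Equations: 71.0000·k + 15.0000·ln C = 46.0800;  15.0000·k + 5·ln C = 10.6156.
Δ = 71.0000·5 − (15.0000)² = 130.0000; k = (46.0800·5 − 15.0000·10.6156)/130.0000 = 0.54742, ln C = (71.0000·10.6156 − 15.0000·46.0800)/130.0000 = 0.48085.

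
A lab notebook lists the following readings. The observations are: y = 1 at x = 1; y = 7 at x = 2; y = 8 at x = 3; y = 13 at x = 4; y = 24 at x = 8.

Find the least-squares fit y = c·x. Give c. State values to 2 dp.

c = 3.01

AᵀA·[c]ᵀ = Aᵀy reads: 94·c = 283.
(Σx·x = 94, Σx·y = 283.)
Hence c = 283 / 94 ≈ 3.01064.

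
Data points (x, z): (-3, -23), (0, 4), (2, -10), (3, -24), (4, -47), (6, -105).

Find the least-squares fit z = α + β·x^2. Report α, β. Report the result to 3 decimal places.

MᵀM·[α, β]ᵀ = Mᵀz reads: 6·α + 74·β = -205;  74·α + 1730·β = -4995.
(Σ1 = 6, Σx^2 = 74, Σx^2·x^2 = 1730, Σz = -205, Σx^2·z = -4995.)
Eliminating β: 1730·(row 1) − 74·(row 2) gives 4904·α = 1730·(-205) − 74·(-4995) = 14980, so α = 3745/1226.
Then β = ((-4995) − 74·(3745/1226))/1730 = -1850/613.

α = 3.055, β = -3.018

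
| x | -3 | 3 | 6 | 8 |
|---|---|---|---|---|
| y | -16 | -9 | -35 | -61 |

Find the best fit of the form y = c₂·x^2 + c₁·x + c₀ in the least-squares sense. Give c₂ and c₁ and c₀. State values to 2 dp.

With design matrix A, AᵀA = [[5554, 728, 118]; [728, 118, 14]; [118, 14, 4]] and Aᵀy = [-5389, -677, -121]ᵀ.
Row-reducing yields c₂ = -5077/4868, c₁ = 5293/4868, c₀ = -16011/4868.

c₂ = -1.04, c₁ = 1.09, c₀ = -3.29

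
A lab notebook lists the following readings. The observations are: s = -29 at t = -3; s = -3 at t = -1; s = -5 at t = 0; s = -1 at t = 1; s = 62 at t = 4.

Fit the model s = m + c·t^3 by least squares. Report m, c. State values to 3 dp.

Compute the Gram sums: Σ1 = 5, Σt^3 = 37, Σt^3·t^3 = 4827.
Moment sums: Σs = 24, Σt^3·s = 4753.
MᵀM·[m, c]ᵀ = Mᵀs becomes [[5, 37]; [37, 4827]]·[m, c]ᵀ = [24, 4753]ᵀ.
Determinant 5·4827 − 37² = 22766.
m = (24·4827 − 37·4753)/22766 = -60013/22766; c = (5·4753 − 37·24)/22766 = 22877/22766.

m = -2.636, c = 1.005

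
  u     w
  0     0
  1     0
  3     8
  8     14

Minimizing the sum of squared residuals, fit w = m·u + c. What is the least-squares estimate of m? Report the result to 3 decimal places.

Compute the Gram sums: Σu·u = 74, Σu = 12, Σ1 = 4.
Right-hand side: Σu·w = 136, Σw = 22.
Eliminating c: 4·(row 1) − 12·(row 2) gives 152·m = 4·136 − 12·22 = 280, so m = 35/19.
Then c = (22 − 12·(35/19))/4 = -1/38.

m = 1.842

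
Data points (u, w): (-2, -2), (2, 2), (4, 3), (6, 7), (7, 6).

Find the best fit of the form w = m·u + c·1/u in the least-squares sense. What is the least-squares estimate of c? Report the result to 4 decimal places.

c = 0.0083

Setting ∂/∂m … = 0 gives: 109·m + 5·c = 104;  5·m + (4309/7056)·c = 401/84.
Eliminating c: (4309/7056)·(row 1) − 5·(row 2) gives (293281/7056)·m = (4309/7056)·104 − 5·(401/84) = 69929/1764, so m = 279716/293281.
Then c = ((401/84) − 5·(279716/293281))/(4309/7056) = 2436/293281.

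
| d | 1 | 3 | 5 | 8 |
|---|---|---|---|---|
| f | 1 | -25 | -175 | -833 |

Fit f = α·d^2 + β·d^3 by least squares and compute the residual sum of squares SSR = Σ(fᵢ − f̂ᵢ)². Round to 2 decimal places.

SSR = 2.66

From the data, Σd^2·d^2 = 4803, Σd^2·d^3 = 36137, Σd^3·d^3 = 278499.
Right-hand side: Σd^2·f = -57911, Σd^3·f = -449045.
XᵀX·[α, β]ᵀ = Xᵀf becomes [[4803, 36137]; [36137, 278499]]·[α, β]ᵀ = [-57911, -449045]ᵀ.
det = 4803·278499 − 36137² = 31747928.
α = ((-57911)·278499 − 36137·(-449045))/31747928 = 12372947/3968491; β = (4803·(-449045) − 36137·(-57911))/31747928 = -8004166/3968491.
Residuals: -400290/3968491, 5543684/3968491, -3288850/3968491, 511381/3968491; SSR = 10575987/3968491.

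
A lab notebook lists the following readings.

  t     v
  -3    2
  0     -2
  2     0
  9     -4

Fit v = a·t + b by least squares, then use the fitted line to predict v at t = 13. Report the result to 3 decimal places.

The normal system MᵀM·[a, b]ᵀ = Mᵀv is [[94, 8]; [8, 4]]·[a, b]ᵀ = [-42, -4]ᵀ.
Determinant 94·4 − 8² = 312.
a = ((-42)·4 − 8·(-4))/312 = -17/39; b = (94·(-4) − 8·(-42))/312 = -5/39.
At t = 13: v̂ = (-17/39)·(13) + (-5/39)·(1) = -226/39.

v̂ = -5.795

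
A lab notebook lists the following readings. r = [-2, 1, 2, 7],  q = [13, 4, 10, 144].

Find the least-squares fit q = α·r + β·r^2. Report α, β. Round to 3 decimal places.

The normal system MᵀM·[α, β]ᵀ = Mᵀq is [[58, 344]; [344, 2434]]·[α, β]ᵀ = [1006, 7152]ᵀ.
det = 58·2434 − 344² = 22836.
α = (1006·2434 − 344·7152)/22836 = -2921/5709; β = (58·7152 − 344·1006)/22836 = 17188/5709.

α = -0.512, β = 3.011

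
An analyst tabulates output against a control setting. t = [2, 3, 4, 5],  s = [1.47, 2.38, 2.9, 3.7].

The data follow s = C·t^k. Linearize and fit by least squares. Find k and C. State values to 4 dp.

Let Y = ln s. Fitting Y = k·ln t + ln C by least squares:
Σln t = 4.7875, Σ(ln t)² = 6.1995, Σln s = 3.6254, Σln t·ln s = 4.8013.
Equations: 6.1995·k + 4.7875·ln C = 4.8013;  4.7875·k + 4·ln C = 3.6254.
Slope k = (n·Σln t·ln s − Σln t·Σln s)/(n·Σ(ln t)² − (Σln t)²) = (4·4.8013 − 4.7875·3.6254)/1.8779 = 0.98445; ln C = (Σln s − k·Σln t)/n = -0.27191, so C = exp(-0.27191) = 0.76193.

k = 0.9844, C = 0.7619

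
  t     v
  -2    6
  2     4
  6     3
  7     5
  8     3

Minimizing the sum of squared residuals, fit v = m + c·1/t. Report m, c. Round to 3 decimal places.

m = 4.404, c = -2.349

Compute the Gram sums: Σ1 = 5, Σ1/t = 73/168, Σ1/t·1/t = 15913/28224.
Right-hand side: Σv = 21, Σ1/t·v = 33/56.
So MᵀM·[m, c]ᵀ = Mᵀv: [[5, 73/168]; [73/168, 15913/28224]]·[m, c]ᵀ = [21, 33/56]ᵀ.
Eliminating c: (15913/28224)·(row 1) − (73/168)·(row 2) gives (18559/7056)·m = (15913/28224)·21 − (73/168)·(33/56) = 54491/4704, so m = 163473/37118.
Then c = ((33/56) − (73/168)·(163473/37118))/(15913/28224) = -43596/18559.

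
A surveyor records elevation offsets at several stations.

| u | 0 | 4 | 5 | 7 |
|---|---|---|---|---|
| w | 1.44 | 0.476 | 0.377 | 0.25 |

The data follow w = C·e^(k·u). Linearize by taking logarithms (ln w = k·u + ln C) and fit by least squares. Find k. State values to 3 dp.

With ln wᵢ as the transformed response and uᵢ as the regressor:
Sums: Σu = 16.0000, Σ(u)² = 90.0000, Σln w = -2.7395, Σu·ln w = -17.5510.
Normal system: [[90.0000, 16.0000]; [16.0000, 4]]·[k, ln C]ᵀ = [-17.5510, -2.7395]ᵀ.
Slope k = (n·Σu·ln w − Σu·Σln w)/(n·Σ(u)² − (Σu)²) = (4·-17.5510 − 16.0000·-2.7395)/104.0000 = -0.25358; ln C = (Σln w − k·Σu)/n = 0.32943.

k = -0.254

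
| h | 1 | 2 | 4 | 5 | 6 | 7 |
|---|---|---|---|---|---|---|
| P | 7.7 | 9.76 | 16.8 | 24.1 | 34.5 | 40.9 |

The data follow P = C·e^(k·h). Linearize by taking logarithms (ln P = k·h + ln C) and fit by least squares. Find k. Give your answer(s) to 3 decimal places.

k = 0.290

Linearized form: ln P = k·h + ln C. From the 6 transformed points,
Σh = 25.0000, Σ(h)² = 131.0000, Σln P = 17.5752, Σh·ln P = 81.0180.
Equations: 131.0000·k + 25.0000·ln C = 81.0180;  25.0000·k + 6·ln C = 17.5752.
Δ = 131.0000·6 − (25.0000)² = 161.0000; k = (81.0180·6 − 25.0000·17.5752)/161.0000 = 0.29024, ln C = (131.0000·17.5752 − 25.0000·81.0180)/161.0000 = 1.71987.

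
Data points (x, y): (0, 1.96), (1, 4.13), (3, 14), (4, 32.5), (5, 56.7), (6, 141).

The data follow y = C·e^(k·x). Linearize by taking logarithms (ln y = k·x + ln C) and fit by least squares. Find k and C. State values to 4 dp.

With ln yᵢ as the transformed response and xᵢ as the regressor:
Σx = 19.0000, Σ(x)² = 87.0000, Σln y = 17.1981, Σx·ln y = 73.1418.
Equations: 87.0000·k + 19.0000·ln C = 73.1418;  19.0000·k + 6·ln C = 17.1981.
Solving (det = 161.0000): k = 0.69620, ln C = 0.66171, so C = exp(0.66171) = 1.93811.

k = 0.6962, C = 1.9381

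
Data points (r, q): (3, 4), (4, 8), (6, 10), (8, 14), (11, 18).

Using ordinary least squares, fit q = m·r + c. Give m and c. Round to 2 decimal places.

Compute the Gram sums: Σr·r = 246, Σr = 32, Σ1 = 5.
For Aᵀq: Σr·q = 414, Σq = 54.
det = 246·5 − 32² = 206.
m = (414·5 − 32·54)/206 = 171/103; c = (246·54 − 32·414)/206 = 18/103.

m = 1.66, c = 0.17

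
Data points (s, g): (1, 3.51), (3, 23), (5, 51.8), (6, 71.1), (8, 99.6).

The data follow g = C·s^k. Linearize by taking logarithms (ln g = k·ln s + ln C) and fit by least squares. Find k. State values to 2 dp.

Let Y = ln g. Fitting Y = k·ln s + ln C by least squares:
XᵀX = [[11.3317, 6.5793]; [6.5793, 5]], rhs = [27.0058, 17.2037]ᵀ  (here Σln s = 6.5793, Σ(ln s)² = 11.3317, Σln g = 17.2037, Σln s·ln g = 27.0058).
Slope k = (n·Σln s·ln g − Σln s·Σln g)/(n·Σ(ln s)² − (Σln s)²) = (5·27.0058 − 6.5793·17.2037)/13.3720 = 1.63336; ln C = (Σln g − k·Σln s)/n = 1.29149.

k = 1.63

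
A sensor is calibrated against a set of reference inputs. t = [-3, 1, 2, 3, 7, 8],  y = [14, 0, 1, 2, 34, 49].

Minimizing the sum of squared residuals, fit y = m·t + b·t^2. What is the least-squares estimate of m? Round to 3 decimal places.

Entries of XᵀX: Σt·t = 136, Σt·t^2 = 864, Σt^2·t^2 = 6676.
And Σt·y = 596, Σt^2·y = 4950.
Eliminating b: 6676·(row 1) − 864·(row 2) gives 161440·m = 6676·596 − 864·4950 = -297904, so m = -18619/10090.
Then b = (4950 − 864·(-18619/10090))/6676 = 9891/10090.

m = -1.845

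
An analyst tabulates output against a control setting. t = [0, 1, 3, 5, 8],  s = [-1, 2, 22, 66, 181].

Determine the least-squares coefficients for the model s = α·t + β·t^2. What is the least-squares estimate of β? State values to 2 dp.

β = 3.08

Setting ∂/∂α … = 0 gives: 99·α + 665·β = 1846;  665·α + 4803·β = 13434.
(Σt·t = 99, Σt·t^2 = 665, Σt^2·t^2 = 4803, Σt·s = 1846, Σt^2·s = 13434.)
det = 99·4803 − 665² = 33272.
α = (1846·4803 − 665·13434)/33272 = -8409/4159; β = (99·13434 − 665·1846)/33272 = 12797/4159.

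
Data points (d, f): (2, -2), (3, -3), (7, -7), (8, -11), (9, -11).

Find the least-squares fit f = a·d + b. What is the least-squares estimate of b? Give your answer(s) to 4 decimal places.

b = 0.9433

With design matrix X, XᵀX = [[207, 29]; [29, 5]] and Xᵀf = [-249, -34]ᵀ.
det = 207·5 − 29² = 194.
a = ((-249)·5 − 29·(-34))/194 = -259/194; b = (207·(-34) − 29·(-249))/194 = 183/194.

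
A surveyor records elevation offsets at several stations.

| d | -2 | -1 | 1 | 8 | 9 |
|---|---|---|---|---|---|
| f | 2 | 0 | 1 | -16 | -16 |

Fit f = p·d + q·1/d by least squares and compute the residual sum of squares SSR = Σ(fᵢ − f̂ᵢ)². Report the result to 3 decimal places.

SSR = 2.733

Entries of MᵀM: Σd·d = 151, Σd·1/d = 5, Σ1/d·1/d = 11809/5184.
And Σd·f = -275, Σ1/d·f = -34/9.
Normal equations: [[151, 5]; [5, 11809/5184]]·[p, q]ᵀ = [-275, -34/9]ᵀ.
Eliminating q: (11809/5184)·(row 1) − 5·(row 2) gives (1653559/5184)·p = (11809/5184)·(-275) − 5·(-34/9) = -3149555/5184, so p = -3149555/1653559.
Then q = ((-34/9) − 5·(-3149555/1653559))/(11809/5184) = 4170816/1653559.
Residuals: -906584/1653559, 1021261/1653559, 632298/1653559, -1781856/1653559, 1425627/1653559; SSR = 4518794/1653559.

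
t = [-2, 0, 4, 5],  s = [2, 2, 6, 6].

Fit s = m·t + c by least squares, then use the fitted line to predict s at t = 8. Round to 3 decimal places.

XᵀX·[m, c]ᵀ = Xᵀs reads: 45·m + 7·c = 50;  7·m + 4·c = 16.
(Σt·t = 45, Σt = 7, Σ1 = 4, Σt·s = 50, Σs = 16.)
det = 45·4 − 7² = 131.
m = (50·4 − 7·16)/131 = 88/131; c = (45·16 − 7·50)/131 = 370/131.
At t = 8: ŝ = (88/131)·(8) + (370/131)·(1) = 1074/131.

ŝ = 8.198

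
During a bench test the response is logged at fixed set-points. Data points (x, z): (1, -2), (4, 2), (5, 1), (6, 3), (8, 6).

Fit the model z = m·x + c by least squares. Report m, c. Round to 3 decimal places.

Forming MᵀM = [[142, 24]; [24, 5]] and Mᵀz = [77, 10]ᵀ gives MᵀM·[m, c]ᵀ = Mᵀz.
Eliminating c: 5·(row 1) − 24·(row 2) gives 134·m = 5·77 − 24·10 = 145, so m = 145/134.
Then c = (10 − 24·(145/134))/5 = -214/67.

m = 1.082, c = -3.194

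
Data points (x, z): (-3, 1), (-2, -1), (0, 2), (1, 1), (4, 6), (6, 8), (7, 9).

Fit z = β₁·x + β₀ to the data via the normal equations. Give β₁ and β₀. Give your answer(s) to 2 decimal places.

β₁ = 0.95, β₀ = 1.94

AᵀA·[β₁, β₀]ᵀ = Aᵀz reads: 115·β₁ + 13·β₀ = 135;  13·β₁ + 7·β₀ = 26.
det = 115·7 − 13² = 636.
β₁ = (135·7 − 13·26)/636 = 607/636; β₀ = (115·26 − 13·135)/636 = 1235/636.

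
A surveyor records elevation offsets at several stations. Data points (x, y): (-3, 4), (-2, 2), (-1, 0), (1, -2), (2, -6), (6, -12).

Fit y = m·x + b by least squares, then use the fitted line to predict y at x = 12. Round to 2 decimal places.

ŷ = -22.75

Setting ∂/∂m … = 0 gives: 55·m + 3·b = -102;  3·m + 6·b = -14.
(Σx·x = 55, Σx = 3, Σ1 = 6, Σx·y = -102, Σy = -14.)
Eliminating b: 6·(row 1) − 3·(row 2) gives 321·m = 6·(-102) − 3·(-14) = -570, so m = -190/107.
Then b = ((-14) − 3·(-190/107))/6 = -464/321.
At x = 12: ŷ = (-190/107)·(12) + (-464/321)·(1) = -7304/321.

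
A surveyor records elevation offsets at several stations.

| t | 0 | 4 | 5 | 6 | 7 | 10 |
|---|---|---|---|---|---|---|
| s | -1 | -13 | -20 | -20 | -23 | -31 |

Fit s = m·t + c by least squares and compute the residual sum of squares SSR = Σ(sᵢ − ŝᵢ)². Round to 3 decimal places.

Normal-equation sums: Σt·t = 226, Σt = 32, Σ1 = 6.
For Aᵀs: Σt·s = -743, Σs = -108.
AᵀA·[m, c]ᵀ = Aᵀs becomes [[226, 32]; [32, 6]]·[m, c]ᵀ = [-743, -108]ᵀ.
Δ = 226·6 − 32² = 332.
m = ((-743)·6 − 32·(-108))/332 = -501/166; c = (226·(-108) − 32·(-743))/332 = -158/83.
Residuals: 75/83, 81/83, -499/166, 1/83, 5/166, 90/83; SSR = 1989/166.

SSR = 11.982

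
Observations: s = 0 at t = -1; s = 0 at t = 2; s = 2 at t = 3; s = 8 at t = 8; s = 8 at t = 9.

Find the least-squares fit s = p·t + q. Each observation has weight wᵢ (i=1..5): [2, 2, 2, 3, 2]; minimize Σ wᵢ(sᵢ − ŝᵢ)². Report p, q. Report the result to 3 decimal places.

p = 0.957, q = -0.348

The normal system XᵀWX·[p, q]ᵀ = XᵀWs is [[382, 50]; [50, 11]]·[p, q]ᵀ = [348, 44]ᵀ.
Determinant 382·11 − 50² = 1702.
p = (348·11 − 50·44)/1702 = 22/23; q = (382·44 − 50·348)/1702 = -8/23.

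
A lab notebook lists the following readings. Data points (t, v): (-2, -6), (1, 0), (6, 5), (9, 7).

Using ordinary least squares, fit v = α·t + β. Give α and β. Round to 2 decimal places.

α = 1.15, β = -2.53

Setting ∂/∂α … = 0 gives: 122·α + 14·β = 105;  14·α + 4·β = 6.
Δ = 122·4 − 14² = 292.
α = (105·4 − 14·6)/292 = 84/73; β = (122·6 − 14·105)/292 = -369/146.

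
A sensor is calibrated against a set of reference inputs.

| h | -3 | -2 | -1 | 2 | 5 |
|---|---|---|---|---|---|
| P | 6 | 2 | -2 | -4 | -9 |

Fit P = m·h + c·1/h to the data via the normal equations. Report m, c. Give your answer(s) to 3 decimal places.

m = -2.099, c = 3.448

Entries of MᵀM: Σh·h = 43, Σh·1/h = 5, Σ1/h·1/h = 743/450.
For MᵀP: Σh·P = -73, Σ1/h·P = -24/5.
Δ = 43·(743/450) − 5² = 20699/450.
m = ((-73)·(743/450) − 5·(-24/5))/(20699/450) = -43439/20699; c = (43·(-24/5) − 5·(-73))/(20699/450) = 71370/20699.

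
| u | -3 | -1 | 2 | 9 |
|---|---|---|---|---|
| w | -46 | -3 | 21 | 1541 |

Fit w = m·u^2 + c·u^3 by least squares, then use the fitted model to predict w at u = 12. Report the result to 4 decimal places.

ŵ = 3607.9741

Setting ∂/∂m … = 0 gives: 6659·m + 58837·c = 124488;  58837·m + 532235·c = 1124802.
Eliminating c: 532235·(row 1) − 58837·(row 2) gives 82360296·m = 532235·124488 − 58837·1124802 = 76895406, so m = 4271967/4575572.
Then c = (1124802 − 58837·(4271967/4575572))/532235 = 9197559/4575572.
At u = 12: ŵ = (4271967/4575572)·(144) + (9197559/4575572)·(1728) = 4127136300/1143893.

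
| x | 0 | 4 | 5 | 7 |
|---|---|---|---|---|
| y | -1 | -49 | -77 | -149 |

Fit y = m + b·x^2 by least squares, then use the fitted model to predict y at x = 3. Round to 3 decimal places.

ŷ = -28.189

With design matrix M, MᵀM = [[4, 90]; [90, 3282]] and Mᵀy = [-276, -10010]ᵀ.
Eliminating b: 3282·(row 1) − 90·(row 2) gives 5028·m = 3282·(-276) − 90·(-10010) = -4932, so m = -411/419.
Then b = ((-10010) − 90·(-411/419))/3282 = -3800/1257.
At x = 3: ŷ = (-411/419)·(1) + (-3800/1257)·(9) = -11811/419.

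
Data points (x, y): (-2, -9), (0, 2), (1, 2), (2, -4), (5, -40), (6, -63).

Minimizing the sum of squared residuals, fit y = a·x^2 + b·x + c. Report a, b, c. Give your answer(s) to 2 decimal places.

a = -2.04, b = 1.50, c = 2.07

Entries of MᵀM: Σx^2·x^2 = 1954, Σx^2·x = 342, Σx^2 = 70, Σx·x = 70, Σx = 12, Σ1 = 6.
Moment sums: Σx^2·y = -3318, Σx·y = -566, Σy = -112.
Row-reducing yields a = -1598/785, b = 1181/785, c = 1628/785.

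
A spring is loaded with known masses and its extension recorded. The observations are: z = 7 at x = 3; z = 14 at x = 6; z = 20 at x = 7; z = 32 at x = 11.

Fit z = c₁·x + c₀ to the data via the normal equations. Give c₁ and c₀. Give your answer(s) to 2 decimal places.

The normal equations are: 215·c₁ + 27·c₀ = 597;  27·c₁ + 4·c₀ = 73.
(Σx·x = 215, Σx = 27, Σ1 = 4, Σx·z = 597, Σz = 73.)
Determinant 215·4 − 27² = 131.
c₁ = (597·4 − 27·73)/131 = 417/131; c₀ = (215·73 − 27·597)/131 = -424/131.

c₁ = 3.18, c₀ = -3.24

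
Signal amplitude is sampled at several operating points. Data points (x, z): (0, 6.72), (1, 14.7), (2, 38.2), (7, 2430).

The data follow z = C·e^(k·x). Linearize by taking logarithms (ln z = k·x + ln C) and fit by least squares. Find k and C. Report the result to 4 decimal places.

Let Y = ln z. Fitting Y = k·x + ln C by least squares:
XᵀX = [[54.0000, 10.0000]; [10.0000, 4]], rhs = [64.5430, 16.0314]ᵀ  (here Σx = 10.0000, Σ(x)² = 54.0000, Σln z = 16.0314, Σx·ln z = 64.5430).
Slope k = (n·Σx·ln z − Σx·Σln z)/(n·Σ(x)² − (Σx)²) = (4·64.5430 − 10.0000·16.0314)/116.0000 = 0.84360; ln C = (Σln z − k·Σx)/n = 1.89885, so C = exp(1.89885) = 6.67818.

k = 0.8436, C = 6.6782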